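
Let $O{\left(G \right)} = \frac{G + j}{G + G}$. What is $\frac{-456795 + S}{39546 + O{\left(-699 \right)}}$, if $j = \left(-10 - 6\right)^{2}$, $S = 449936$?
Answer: $- \frac{9588882}{55285751} \approx -0.17344$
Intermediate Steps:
$j = 256$ ($j = \left(-16\right)^{2} = 256$)
$O{\left(G \right)} = \frac{256 + G}{2 G}$ ($O{\left(G \right)} = \frac{G + 256}{G + G} = \frac{256 + G}{2 G}$)
$\frac{-456795 + S}{39546 + O{\left(-699 \right)}} = \frac{-456795 + 449936}{39546 + \frac{256 - 699}{2 \left(-699\right)}} = - \frac{6859}{39546 + \frac{1}{2} \left(- \frac{1}{699}\right) \left(-443\right)} = - \frac{6859}{39546 + \frac{443}{1398}} = - \frac{6859}{\frac{55285751}{1398}} = \left(-6859\right) \frac{1398}{55285751} = - \frac{9588882}{55285751}$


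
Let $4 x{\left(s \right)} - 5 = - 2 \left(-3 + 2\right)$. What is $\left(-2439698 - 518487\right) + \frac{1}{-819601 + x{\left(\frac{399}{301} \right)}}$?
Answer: $- \frac{9698104829449}{3278397} \approx -2.9582 \cdot 10^{6}$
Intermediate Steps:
$x{\left(s \right)} = \frac{7}{4}$ ($x{\left(s \right)} = \frac{5}{4} + \frac{\left(-2\right) \left(-3 + 2\right)}{4} = \frac{5}{4} + \frac{\left(-2\right) \left(-1\right)}{4} = \frac{5}{4} + \frac{1}{4} \cdot 2 = \frac{5}{4} + \frac{1}{2} = \frac{7}{4}$)
$\left(-2439698 - 518487\right) + \frac{1}{-819601 + x{\left(\frac{399}{301} \right)}} = \left(-2439698 - 518487\right) + \frac{1}{-819601 + \frac{7}{4}} = -2958185 + \frac{1}{- \frac{3278397}{4}} = -2958185 - \frac{4}{3278397} = - \frac{9698104829449}{3278397}$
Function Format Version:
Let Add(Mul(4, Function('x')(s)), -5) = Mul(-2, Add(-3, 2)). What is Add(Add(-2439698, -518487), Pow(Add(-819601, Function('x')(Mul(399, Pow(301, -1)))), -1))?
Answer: Rational(-9698104829449, 3278397) ≈ -2.9582e+6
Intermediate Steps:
Function('x')(s) = Rational(7, 4) (Function('x')(s) = Add(Rational(5, 4), Mul(Rational(1, 4), Mul(-2, Add(-3, 2)))) = Add(Rational(5, 4), Mul(Rational(1, 4), Mul(-2, -1))) = Add(Rational(5, 4), Mul(Rational(1, 4), 2)) = Add(Rational(5, 4), Rational(1, 2)) = Rational(7, 4))
Add(Add(-2439698, -518487), Pow(Add(-819601, Function('x')(Mul(399, Pow(301, -1)))), -1)) = Add(Add(-2439698, -518487), Pow(Add(-819601, Rational(7, 4)), -1)) = Add(-2958185, Pow(Rational(-3278397, 4), -1)) = Add(-2958185, Rational(-4, 3278397)) = Rational(-9698104829449, 3278397)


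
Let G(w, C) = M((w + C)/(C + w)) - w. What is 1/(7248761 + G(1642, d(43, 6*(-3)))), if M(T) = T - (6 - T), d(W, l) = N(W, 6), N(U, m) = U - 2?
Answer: 1/7247115 ≈ 1.3799e-7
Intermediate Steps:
N(U, m) = -2 + U
d(W, l) = -2 + W
M(T) = -6 + 2*T (M(T) = T + (-6 + T) = -6 + 2*T)
G(w, C) = -4 - w (G(w, C) = (-6 + 2*((w + C)/(C + w))) - w = (-6 + 2*((C + w)/(C + w))) - w = (-6 + 2*1) - w = (-6 + 2) - w = -4 - w)
1/(7248761 + G(1642, d(43, 6*(-3)))) = 1/(7248761 + (-4 - 1*1642)) = 1/(7248761 + (-4 - 1642)) = 1/(7248761 - 1646) = 1/7247115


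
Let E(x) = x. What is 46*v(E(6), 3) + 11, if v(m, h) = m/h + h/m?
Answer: 126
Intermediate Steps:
v(m, h) = h/m + m/h
46*v(E(6), 3) + 11 = 46*(3/6 + 6/3) + 11 = 46*(3*(1/6) + 6*(1/3)) + 11 = 46*(1/2 + 2) + 11 = 46*(5/2) + 11 = 115 + 11 = 126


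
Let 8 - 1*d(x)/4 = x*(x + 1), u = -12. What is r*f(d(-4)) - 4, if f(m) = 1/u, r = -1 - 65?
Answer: 3/2 ≈ 1.5000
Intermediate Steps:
d(x) = 32 - 4*x*(1 + x) (d(x) = 32 - 4*x*(x + 1) = 32 - 4*x*(1 + x))
r = -66
f(m) = -1/12 (f(m) = 1/(-12) = -1/12)
r*f(d(-4)) - 4 = -66*(-1/12) - 4 = 11/2 - 4 = 3/2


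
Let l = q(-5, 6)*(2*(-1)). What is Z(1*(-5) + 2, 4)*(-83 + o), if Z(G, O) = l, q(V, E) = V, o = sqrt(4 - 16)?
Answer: -830 + 20*I*sqrt(3) ≈ -830.0 + 34.641*I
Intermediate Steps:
o = 2*I*sqrt(3) (o = sqrt(-12) = 2*I*sqrt(3) ≈ 3.4641*I)
l = 10 (l = -10*(-1) = -5*(-2) = 10)
Z(G, O) = 10
Z(1*(-5) + 2, 4)*(-83 + o) = 10*(-83 + 2*I*sqrt(3)) = -830 + 20*I*sqrt(3)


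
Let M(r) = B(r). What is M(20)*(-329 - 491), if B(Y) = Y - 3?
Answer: -13940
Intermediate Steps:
B(Y) = -3 + Y
M(r) = -3 + r
M(20)*(-329 - 491) = (-3 + 20)*(-329 - 491) = 17*(-820) = -13940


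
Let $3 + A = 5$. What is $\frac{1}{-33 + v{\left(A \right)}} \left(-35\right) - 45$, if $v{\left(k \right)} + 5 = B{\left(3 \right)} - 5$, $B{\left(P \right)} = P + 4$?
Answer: $- \frac{1585}{36} \approx -44.028$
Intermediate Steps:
$A = 2$ ($A = -3 + 5 = 2$)
$B{\left(P \right)} = 4 + P$
$v{\left(k \right)} = -3$ ($v{\left(k \right)} = -5 + \left(\left(4 + 3\right) - 5\right) = -5 + \left(7 - 5\right) = -5 + 2 = -3$)
$\frac{1}{-33 + v{\left(A \right)}} \left(-35\right) - 45 = \frac{1}{-33 - 3} \left(-35\right) - 45 = \frac{1}{-36} \left(-35\right) - 45 = \left(- \frac{1}{36}\right) \left(-35\right) - 45 = \frac{35}{36} - 45 = - \frac{1585}{36}$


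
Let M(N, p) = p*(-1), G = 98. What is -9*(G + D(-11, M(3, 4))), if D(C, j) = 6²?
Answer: -1206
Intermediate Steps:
M(N, p) = -p
D(C, j) = 36
-9*(G + D(-11, M(3, 4))) = -9*(98 + 36) = -9*134 = -1206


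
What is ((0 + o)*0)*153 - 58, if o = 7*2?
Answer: -58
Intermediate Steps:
o = 14
((0 + o)*0)*153 - 58 = ((0 + 14)*0)*153 - 58 = (14*0)*153 - 58 = 0*153 - 58 = 0 - 58 = -58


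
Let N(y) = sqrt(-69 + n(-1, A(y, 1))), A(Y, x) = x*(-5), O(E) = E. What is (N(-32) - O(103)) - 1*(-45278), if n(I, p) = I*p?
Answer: 45175 + 8*I ≈ 45175.0 + 8.0*I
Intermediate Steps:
A(Y, x) = -5*x
N(y) = 8*I (N(y) = sqrt(-69 - (-5)) = sqrt(-69 - 1*(-5)) = sqrt(-69 + 5) = sqrt(-64) = 8*I)
(N(-32) - O(103)) - 1*(-45278) = (8*I - 1*103) - 1*(-45278) = (8*I - 103) + 45278 = (-103 + 8*I) + 45278 = 45175 + 8*I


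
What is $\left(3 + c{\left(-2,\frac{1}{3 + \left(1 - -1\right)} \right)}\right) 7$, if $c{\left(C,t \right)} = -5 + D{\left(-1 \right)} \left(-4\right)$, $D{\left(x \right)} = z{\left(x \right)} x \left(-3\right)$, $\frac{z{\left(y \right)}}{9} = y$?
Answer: $742$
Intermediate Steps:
$z{\left(y \right)} = 9 y$
$D{\left(x \right)} = - 27 x^{2}$ ($D{\left(x \right)} = 9 x x \left(-3\right) = 9 x^{2} \left(-3\right) = - 27 x^{2}$)
$c{\left(C,t \right)} = 103$ ($c{\left(C,t \right)} = -5 + - 27 \left(-1\right)^{2} \left(-4\right) = -5 + \left(-27\right) 1 \left(-4\right) = -5 - -108 = -5 + 108 = 103$)
$\left(3 + c{\left(-2,\frac{1}{3 + \left(1 - -1\right)} \right)}\right) 7 = \left(3 + 103\right) 7 = 106 \cdot 7 = 742$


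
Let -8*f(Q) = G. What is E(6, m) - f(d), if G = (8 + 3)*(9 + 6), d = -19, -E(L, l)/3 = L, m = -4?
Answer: 21/8 ≈ 2.6250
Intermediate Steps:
E(L, l) = -3*L
G = 165 (G = 11*15 = 165)
f(Q) = -165/8 (f(Q) = -1/8*165 = -165/8)
E(6, m) - f(d) = -3*6 - 1*(-165/8) = -18 + 165/8 = 21/8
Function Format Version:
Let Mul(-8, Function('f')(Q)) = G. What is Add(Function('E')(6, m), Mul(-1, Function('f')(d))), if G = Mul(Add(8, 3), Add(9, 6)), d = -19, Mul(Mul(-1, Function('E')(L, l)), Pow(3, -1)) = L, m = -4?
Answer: Rational(21, 8) ≈ 2.6250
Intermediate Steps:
Function('E')(L, l) = Mul(-3, L)
G = 165 (G = Mul(11, 15) = 165)
Function('f')(Q) = Rational(-165, 8) (Function('f')(Q) = Mul(Rational(-1, 8), 165) = Rational(-165, 8))
Add(Function('E')(6, m), Mul(-1, Function('f')(d))) = Add(Mul(-3, 6), Mul(-1, Rational(-165, 8))) = Add(-18, Rational(165, 8)) = Rational(21, 8)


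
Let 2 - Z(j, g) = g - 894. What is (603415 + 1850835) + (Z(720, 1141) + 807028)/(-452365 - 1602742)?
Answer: 5043745547967/2055107 ≈ 2.4542e+6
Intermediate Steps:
Z(j, g) = 896 - g (Z(j, g) = 2 - (g - 894) = 2 - (-894 + g) = 2 + (894 - g) = 896 - g)
(603415 + 1850835) + (Z(720, 1141) + 807028)/(-452365 - 1602742) = (603415 + 1850835) + ((896 - 1*1141) + 807028)/(-452365 - 1602742) = 2454250 + ((896 - 1141) + 807028)/(-2055107) = 2454250 + (-245 + 807028)*(-1/2055107) = 2454250 + 806783*(-1/2055107) = 2454250 - 806783/2055107 = 5043745547967/2055107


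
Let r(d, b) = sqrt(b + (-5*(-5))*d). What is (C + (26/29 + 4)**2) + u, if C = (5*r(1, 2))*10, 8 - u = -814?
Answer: 711466/841 + 150*sqrt(3) ≈ 1105.8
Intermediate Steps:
u = 822 (u = 8 - 1*(-814) = 8 + 814 = 822)
r(d, b) = sqrt(b + 25*d)
C = 150*sqrt(3) (C = (5*sqrt(2 + 25*1))*10 = (5*sqrt(2 + 25))*10 = (5*sqrt(27))*10 = (5*(3*sqrt(3)))*10 = (15*sqrt(3))*10 = 150*sqrt(3) ≈ 259.81)
(C + (26/29 + 4)**2) + u = (150*sqrt(3) + (26/29 + 4)**2) + 822 = (150*sqrt(3) + (142/29)**2) + 822 = (150*sqrt(3) + 20164/841) + 822 = (20164/841 + 150*sqrt(3)) + 822 = 711466/841 + 150*sqrt(3)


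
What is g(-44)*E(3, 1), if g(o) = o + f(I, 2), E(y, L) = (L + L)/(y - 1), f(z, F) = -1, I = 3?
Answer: -45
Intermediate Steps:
E(y, L) = 2*L/(-1 + y) (E(y, L) = (2*L)/(-1 + y) = 2*L/(-1 + y))
g(o) = -1 + o (g(o) = o - 1 = -1 + o)
g(-44)*E(3, 1) = (-1 - 44)*(2*1/(-1 + 3)) = -90/2 = -45*1 = -45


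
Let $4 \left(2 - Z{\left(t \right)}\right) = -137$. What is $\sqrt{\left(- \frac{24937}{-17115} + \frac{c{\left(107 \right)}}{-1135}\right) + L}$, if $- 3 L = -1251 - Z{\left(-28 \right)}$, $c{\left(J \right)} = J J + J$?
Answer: $\frac{3 \sqrt{313329078139595}}{2590070} \approx 20.503$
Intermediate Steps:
$Z{\left(t \right)} = \frac{145}{4}$ ($Z{\left(t \right)} = 2 - - \frac{137}{4} = 2 + \frac{137}{4} = \frac{145}{4}$)
$c{\left(J \right)} = J + J^{2}$ ($c{\left(J \right)} = J^{2} + J = J + J^{2}$)
$L = \frac{5149}{12}$ ($L = - \frac{-1251 - \frac{145}{4}}{3} = \left(- \frac{1}{3}\right) \left(- \frac{5149}{4}\right) = \frac{5149}{12} \approx 429.08$)
$\sqrt{\left(- \frac{24937}{-17115} + \frac{c{\left(107 \right)}}{-1135}\right) + L} = \sqrt{\left(- \frac{24937}{-17115} + \frac{107 \left(1 + 107\right)}{-1135}\right) + \frac{5149}{12}} = \sqrt{\left(\left(-24937\right) \left(- \frac{1}{17115}\right) + 107 \cdot 108 \left(- \frac{1}{1135}\right)\right) + \frac{5149}{12}} = \sqrt{\left(\frac{24937}{17115} + 11556 \left(- \frac{1}{1135}\right)\right) + \frac{5149}{12}} = \sqrt{\left(\frac{24937}{17115} - \frac{11556}{1135}\right) + \frac{5149}{12}} = \sqrt{- \frac{33895489}{3885105} + \frac{5149}{12}} = \sqrt{\frac{2177517753}{5180140}} = \frac{3 \sqrt{313329078139595}}{2590070}$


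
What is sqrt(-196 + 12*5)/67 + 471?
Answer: 471 + 2*I*sqrt(34)/67 ≈ 471.0 + 0.17406*I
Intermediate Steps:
sqrt(-196 + 12*5)/67 + 471 = sqrt(-196 + 60)*(1/67) + 471 = sqrt(-136)*(1/67) + 471 = (2*I*sqrt(34))*(1/67) + 471 = 2*I*sqrt(34)/67 + 471 = 471 + 2*I*sqrt(34)/67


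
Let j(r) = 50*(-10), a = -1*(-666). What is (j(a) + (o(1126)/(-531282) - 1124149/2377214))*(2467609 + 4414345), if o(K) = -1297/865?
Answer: -940679789813152035709862/273117480555255 ≈ -3.4442e+9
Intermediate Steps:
o(K) = -1297/865 (o(K) = -1297*1/865 = -1297/865)
a = 666
j(r) = -500
(j(a) + (o(1126)/(-531282) - 1124149/2377214))*(2467609 + 4414345) = (-500 + (-1297/865/(-531282) - 1124149/2377214))*(2467609 + 4414345) = (-500 + (-1297/865*(-1/531282) - 1124149*1/2377214))*6881954 = (-500 + (1297/459558930 - 1124149/2377214))*6881954 = (-500 - 129152407088503/273117480555255)*6881954 = -136687892684716003/273117480555255*6881954 = -940679789813152035709862/273117480555255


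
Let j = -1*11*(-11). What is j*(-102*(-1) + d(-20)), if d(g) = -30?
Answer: 8712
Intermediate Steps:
j = 121 (j = -11*(-11) = 121)
j*(-102*(-1) + d(-20)) = 121*(-102*(-1) - 30) = 121*(102 - 30) = 121*72 = 8712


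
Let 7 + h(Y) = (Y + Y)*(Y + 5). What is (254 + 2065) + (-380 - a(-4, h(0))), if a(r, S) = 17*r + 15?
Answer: 1992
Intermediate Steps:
h(Y) = -7 + 2*Y*(5 + Y) (h(Y) = -7 + (Y + Y)*(Y + 5) = -7 + (2*Y)*(5 + Y) = -7 + 2*Y*(5 + Y))
a(r, S) = 15 + 17*r
(254 + 2065) + (-380 - a(-4, h(0))) = (254 + 2065) + (-380 - (15 + 17*(-4))) = 2319 + (-380 - (15 - 68)) = 2319 + (-380 - 1*(-53)) = 2319 + (-380 + 53) = 2319 - 327 = 1992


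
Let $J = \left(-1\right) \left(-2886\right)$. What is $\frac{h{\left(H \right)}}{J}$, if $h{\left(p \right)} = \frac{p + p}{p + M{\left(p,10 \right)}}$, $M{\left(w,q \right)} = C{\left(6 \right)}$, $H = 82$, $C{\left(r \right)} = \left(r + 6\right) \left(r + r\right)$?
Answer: $\frac{41}{163059} \approx 0.00025144$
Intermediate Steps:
$C{\left(r \right)} = 2 r \left(6 + r\right)$ ($C{\left(r \right)} = \left(6 + r\right) 2 r = 2 r \left(6 + r\right)$)
$M{\left(w,q \right)} = 144$ ($M{\left(w,q \right)} = 2 \cdot 6 \left(6 + 6\right) = 2 \cdot 6 \cdot 12 = 144$)
$J = 2886$
$h{\left(p \right)} = \frac{2 p}{144 + p}$ ($h{\left(p \right)} = \frac{p + p}{p + 144} = \frac{2 p}{144 + p}$)
$\frac{h{\left(H \right)}}{J} = \frac{2 \cdot 82 \frac{1}{144 + 82}}{2886} = 2 \cdot 82 \cdot \frac{1}{226} \cdot \frac{1}{2886} = \frac{82}{113} \cdot \frac{1}{2886} = \frac{41}{163059}$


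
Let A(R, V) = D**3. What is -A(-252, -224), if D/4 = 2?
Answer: -512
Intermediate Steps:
D = 8 (D = 4*2 = 8)
A(R, V) = 512 (A(R, V) = 8**3 = 512)
-A(-252, -224) = -1*512 = -512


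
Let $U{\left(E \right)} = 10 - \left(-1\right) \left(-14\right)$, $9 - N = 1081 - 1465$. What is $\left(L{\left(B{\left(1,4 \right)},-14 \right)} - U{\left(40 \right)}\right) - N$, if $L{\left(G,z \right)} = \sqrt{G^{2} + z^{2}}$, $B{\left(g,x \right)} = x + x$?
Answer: $-389 + 2 \sqrt{65} \approx -372.88$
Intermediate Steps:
$B{\left(g,x \right)} = 2 x$
$N = 393$ ($N = 9 - \left(1081 - 1465\right) = 9 - -384 = 9 + 384 = 393$)
$U{\left(E \right)} = -4$ ($U{\left(E \right)} = 10 - 14 = -4$)
$\left(L{\left(B{\left(1,4 \right)},-14 \right)} - U{\left(40 \right)}\right) - N = \left(\sqrt{\left(2 \cdot 4\right)^{2} + \left(-14\right)^{2}} - -4\right) - 393 = \left(\sqrt{8^{2} + 196} + 4\right) - 393 = \left(\sqrt{64 + 196} + 4\right) - 393 = \left(\sqrt{260} + 4\right) - 393 = \left(2 \sqrt{65} + 4\right) - 393 = \left(4 + 2 \sqrt{65}\right) - 393 = -389 + 2 \sqrt{65}$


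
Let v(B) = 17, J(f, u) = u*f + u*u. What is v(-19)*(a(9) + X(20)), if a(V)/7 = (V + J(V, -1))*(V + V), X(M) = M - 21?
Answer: 2125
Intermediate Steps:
J(f, u) = u**2 + f*u (J(f, u) = f*u + u**2 = u**2 + f*u)
X(M) = -21 + M
a(V) = 14*V (a(V) = 7*((V - (V - 1))*(V + V)) = 7*((V - (-1 + V))*(2*V)) = 7*((V + (1 - V))*(2*V)) = 7*(1*(2*V)) = 7*(2*V) = 14*V)
v(-19)*(a(9) + X(20)) = 17*(14*9 + (-21 + 20)) = 17*(126 - 1) = 17*125 = 2125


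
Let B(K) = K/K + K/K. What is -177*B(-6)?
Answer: -354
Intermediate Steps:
B(K) = 2 (B(K) = 1 + 1 = 2)
-177*B(-6) = -177*2 = -354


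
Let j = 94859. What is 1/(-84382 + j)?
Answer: 1/10477 ≈ 9.5447e-5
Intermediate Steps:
1/(-84382 + j) = 1/(-84382 + 94859) = 1/10477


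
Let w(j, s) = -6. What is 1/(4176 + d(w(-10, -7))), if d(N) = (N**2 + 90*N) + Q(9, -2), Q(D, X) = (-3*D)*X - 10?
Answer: 1/3716 ≈ 0.00026911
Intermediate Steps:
Q(D, X) = -10 - 3*D*X (Q(D, X) = -3*D*X - 10 = -10 - 3*D*X)
d(N) = 44 + N**2 + 90*N (d(N) = (N**2 + 90*N) + (-10 - 3*9*(-2)) = (N**2 + 90*N) + (-10 + 54) = (N**2 + 90*N) + 44 = 44 + N**2 + 90*N)
1/(4176 + d(w(-10, -7))) = 1/(4176 + (44 + (-6)**2 + 90*(-6))) = 1/(4176 + (44 + 36 - 540)) = 1/(4176 - 460) = 1/3716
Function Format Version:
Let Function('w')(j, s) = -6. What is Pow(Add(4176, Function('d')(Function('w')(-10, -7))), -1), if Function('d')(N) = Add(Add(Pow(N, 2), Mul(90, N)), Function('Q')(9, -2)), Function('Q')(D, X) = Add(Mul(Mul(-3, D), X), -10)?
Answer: Rational(1, 3716) ≈ 0.00026911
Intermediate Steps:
Function('Q')(D, X) = Add(-10, Mul(-3, D, X)) (Function('Q')(D, X) = Add(Mul(-3, D, X), -10) = Add(-10, Mul(-3, D, X)))
Function('d')(N) = Add(44, Pow(N, 2), Mul(90, N)) (Function('d')(N) = Add(Add(Pow(N, 2), Mul(90, N)), Add(-10, Mul(-3, 9, -2))) = Add(Add(Pow(N, 2), Mul(90, N)), Add(-10, 54)) = Add(Add(Pow(N, 2), Mul(90, N)), 44) = Add(44, Pow(N, 2), Mul(90, N)))
Pow(Add(4176, Function('d')(Function('w')(-10, -7))), -1) = Pow(Add(4176, Add(44, Pow(-6, 2), Mul(90, -6))), -1) = Pow(Add(4176, Add(44, 36, -540)), -1) = Pow(Add(4176, -460), -1) = Pow(3716, -1) = Rational(1, 3716)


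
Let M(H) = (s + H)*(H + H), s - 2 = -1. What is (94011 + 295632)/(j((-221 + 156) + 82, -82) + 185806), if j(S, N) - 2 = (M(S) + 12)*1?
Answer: 129881/62144 ≈ 2.0900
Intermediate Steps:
s = 1 (s = 2 - 1 = 1)
M(H) = 2*H*(1 + H) (M(H) = (1 + H)*(H + H) = (1 + H)*(2*H) = 2*H*(1 + H))
j(S, N) = 14 + 2*S*(1 + S) (j(S, N) = 2 + (2*S*(1 + S) + 12)*1 = 2 + (12 + 2*S*(1 + S))*1 = 2 + (12 + 2*S*(1 + S)) = 14 + 2*S*(1 + S))
(94011 + 295632)/(j((-221 + 156) + 82, -82) + 185806) = (94011 + 295632)/((14 + 2*((-221 + 156) + 82)*(1 + ((-221 + 156) + 82))) + 185806) = 389643/((14 + 2*(-65 + 82)*(1 + (-65 + 82))) + 185806) = 389643/((14 + 2*17*(1 + 17)) + 185806) = 389643/((14 + 2*17*18) + 185806) = 389643/((14 + 612) + 185806) = 389643/(626 + 185806) = 389643/186432 = 389643*(1/186432) = 129881/62144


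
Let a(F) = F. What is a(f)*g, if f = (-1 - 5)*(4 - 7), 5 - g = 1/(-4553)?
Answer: 409788/4553 ≈ 90.004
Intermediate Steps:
g = 22766/4553 (g = 5 - 1/(-4553) = 5 - 1*(-1/4553) = 5 + 1/4553 = 22766/4553 ≈ 5.0002)
f = 18 (f = -6*(-3) = 18)
a(f)*g = 18*(22766/4553) = 409788/4553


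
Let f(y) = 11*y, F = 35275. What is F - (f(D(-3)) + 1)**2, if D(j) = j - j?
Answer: 35274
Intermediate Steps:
D(j) = 0
F - (f(D(-3)) + 1)**2 = 35275 - (11*0 + 1)**2 = 35275 - (0 + 1)**2 = 35275 - 1*1**2 = 35275 - 1*1 = 35275 - 1 = 35274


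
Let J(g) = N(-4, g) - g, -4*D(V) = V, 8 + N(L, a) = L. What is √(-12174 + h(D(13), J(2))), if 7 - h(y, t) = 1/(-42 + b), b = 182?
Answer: I*√59618335/70 ≈ 110.3*I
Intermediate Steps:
N(L, a) = -8 + L
D(V) = -V/4
J(g) = -12 - g (J(g) = (-8 - 4) - g = -12 - g)
h(y, t) = 979/140 (h(y, t) = 7 - 1/(-42 + 182) = 7 - 1/140 = 979/140)
√(-12174 + h(D(13), J(2))) = √(-12174 + 979/140) = √(-1703381/140) = I*√59618335/70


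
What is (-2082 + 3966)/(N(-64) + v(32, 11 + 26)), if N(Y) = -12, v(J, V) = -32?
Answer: -471/11 ≈ -42.818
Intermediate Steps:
(-2082 + 3966)/(N(-64) + v(32, 11 + 26)) = (-2082 + 3966)/(-12 - 32) = 1884/(-44) = 1884*(-1/44) = -471/11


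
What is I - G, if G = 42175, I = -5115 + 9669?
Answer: -37621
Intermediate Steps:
I = 4554
I - G = 4554 - 1*42175 = 4554 - 42175 = -37621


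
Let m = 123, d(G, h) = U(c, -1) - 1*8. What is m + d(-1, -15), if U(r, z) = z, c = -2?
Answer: 114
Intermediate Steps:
d(G, h) = -9 (d(G, h) = -1 - 1*8 = -1 - 8 = -9)
m + d(-1, -15) = 123 - 9 = 114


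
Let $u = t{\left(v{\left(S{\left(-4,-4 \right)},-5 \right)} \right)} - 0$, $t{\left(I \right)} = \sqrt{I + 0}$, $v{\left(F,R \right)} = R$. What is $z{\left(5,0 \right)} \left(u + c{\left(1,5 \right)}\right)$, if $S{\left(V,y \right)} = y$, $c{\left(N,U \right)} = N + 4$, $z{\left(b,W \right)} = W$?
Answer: $0$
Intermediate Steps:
$c{\left(N,U \right)} = 4 + N$
$t{\left(I \right)} = \sqrt{I}$
$u = i \sqrt{5}$ ($u = \sqrt{-5} - 0 = i \sqrt{5} + 0 = i \sqrt{5} \approx 2.2361 i$)
$z{\left(5,0 \right)} \left(u + c{\left(1,5 \right)}\right) = 0 \left(i \sqrt{5} + \left(4 + 1\right)\right) = 0 \left(i \sqrt{5} + 5\right) = 0 \left(5 + i \sqrt{5}\right) = 0$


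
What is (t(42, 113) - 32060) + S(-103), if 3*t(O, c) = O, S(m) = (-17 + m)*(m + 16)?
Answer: -21606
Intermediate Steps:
S(m) = (-17 + m)*(16 + m)
t(O, c) = O/3
(t(42, 113) - 32060) + S(-103) = ((⅓)*42 - 32060) + (-272 + (-103)² - 1*(-103)) = (14 - 32060) + (-272 + 10609 + 103) = -32046 + 10440 = -21606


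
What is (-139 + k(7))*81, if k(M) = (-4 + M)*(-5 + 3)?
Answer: -11745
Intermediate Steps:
k(M) = 8 - 2*M (k(M) = (-4 + M)*(-2) = 8 - 2*M)
(-139 + k(7))*81 = (-139 + (8 - 2*7))*81 = (-139 + (8 - 14))*81 = (-139 - 6)*81 = -145*81 = -11745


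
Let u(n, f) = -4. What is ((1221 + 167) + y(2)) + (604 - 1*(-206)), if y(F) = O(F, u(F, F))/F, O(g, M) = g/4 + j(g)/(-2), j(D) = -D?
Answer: 8795/4 ≈ 2198.8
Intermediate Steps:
O(g, M) = 3*g/4 (O(g, M) = g/4 - g/(-2) = g*(¼) - g*(-½) = g/4 + g/2 = 3*g/4)
y(F) = ¾ (y(F) = (3*F/4)/F = ¾)
((1221 + 167) + y(2)) + (604 - 1*(-206)) = ((1221 + 167) + ¾) + (604 - 1*(-206)) = (1388 + ¾) + (604 + 206) = 5555/4 + 810 = 8795/4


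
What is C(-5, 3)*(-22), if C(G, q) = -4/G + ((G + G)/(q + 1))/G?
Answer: -143/5 ≈ -28.600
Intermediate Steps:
C(G, q) = -4/G + 2/(1 + q) (C(G, q) = -4/G + ((2*G)/(1 + q))/G = -4/G + (2*G/(1 + q))/G = -4/G + 2/(1 + q))
C(-5, 3)*(-22) = (2*(-2 - 5 - 2*3)/(-5*(1 + 3)))*(-22) = (2*(-⅕)*(-2 - 5 - 6)/4)*(-22) = (2*(-⅕)*(¼)*(-13))*(-22) = (13/10)*(-22) = -143/5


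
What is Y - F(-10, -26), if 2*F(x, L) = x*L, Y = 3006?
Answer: 2876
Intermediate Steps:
F(x, L) = L*x/2 (F(x, L) = (x*L)/2 = (L*x)/2 = L*x/2)
Y - F(-10, -26) = 3006 - (-26)*(-10)/2 = 3006 - 1*130 = 3006 - 130 = 2876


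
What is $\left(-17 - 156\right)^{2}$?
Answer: $29929$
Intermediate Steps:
$\left(-17 - 156\right)^{2} = \left(-173\right)^{2} = 29929$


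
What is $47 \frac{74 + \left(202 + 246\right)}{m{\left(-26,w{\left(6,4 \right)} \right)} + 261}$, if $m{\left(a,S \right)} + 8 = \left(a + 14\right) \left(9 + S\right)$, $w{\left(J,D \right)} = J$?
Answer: $\frac{24534}{73} \approx 336.08$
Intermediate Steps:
$m{\left(a,S \right)} = -8 + \left(9 + S\right) \left(14 + a\right)$ ($m{\left(a,S \right)} = -8 + \left(a + 14\right) \left(9 + S\right) = -8 + \left(14 + a\right) \left(9 + S\right) = -8 + \left(9 + S\right) \left(14 + a\right)$)
$47 \frac{74 + \left(202 + 246\right)}{m{\left(-26,w{\left(6,4 \right)} \right)} + 261} = 47 \frac{74 + \left(202 + 246\right)}{\left(118 + 9 \left(-26\right) + 14 \cdot 6 + 6 \left(-26\right)\right) + 261} = 47 \frac{74 + 448}{\left(118 - 234 + 84 - 156\right) + 261} = 47 \frac{522}{-188 + 261} = 47 \cdot \frac{522}{73} = \frac{24534}{73}$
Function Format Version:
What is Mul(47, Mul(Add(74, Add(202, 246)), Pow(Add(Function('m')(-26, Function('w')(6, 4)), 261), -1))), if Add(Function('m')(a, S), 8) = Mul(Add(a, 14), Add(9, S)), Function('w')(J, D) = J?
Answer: Rational(24534, 73) ≈ 336.08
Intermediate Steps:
Function('m')(a, S) = Add(-8, Mul(Add(9, S), Add(14, a))) (Function('m')(a, S) = Add(-8, Mul(Add(a, 14), Add(9, S))) = Add(-8, Mul(Add(14, a), Add(9, S))) = Add(-8, Mul(Add(9, S), Add(14, a))))
Mul(47, Mul(Add(74, Add(202, 246)), Pow(Add(Function('m')(-26, Function('w')(6, 4)), 261), -1))) = Mul(47, Mul(Add(74, Add(202, 246)), Pow(Add(Add(118, Mul(9, -26), Mul(14, 6), Mul(6, -26)), 261), -1))) = Mul(47, Mul(Add(74, 448), Pow(Add(Add(118, -234, 84, -156), 261), -1))) = Mul(47, Mul(522, Pow(Add(-188, 261), -1))) = Mul(47, Mul(522, Pow(73, -1))) = Mul(47, Mul(522, Rational(1, 73))) = Mul(47, Rational(522, 73)) = Rational(24534, 73)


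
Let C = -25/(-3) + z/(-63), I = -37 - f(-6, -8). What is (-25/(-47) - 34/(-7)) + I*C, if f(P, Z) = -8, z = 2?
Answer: -99556/423 ≈ -235.36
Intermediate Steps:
I = -29 (I = -37 - 1*(-8) = -37 + 8 = -29)
C = 523/63 (C = -25/(-3) + 2/(-63) = -25*(-1/3) + 2*(-1/63) = 25/3 - 2/63 = 523/63 ≈ 8.3016)
(-25/(-47) - 34/(-7)) + I*C = (-25/(-47) - 34/(-7)) - 29*523/63 = (-25*(-1/47) - 34*(-1/7)) - 15167/63 = (25/47 + 34/7) - 15167/63 = 1773/329 - 15167/63 = -99556/423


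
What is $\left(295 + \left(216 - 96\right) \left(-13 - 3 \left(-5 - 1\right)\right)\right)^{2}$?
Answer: $801025$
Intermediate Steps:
$\left(295 + \left(216 - 96\right) \left(-13 - 3 \left(-5 - 1\right)\right)\right)^{2} = \left(295 + 120 \left(-13 - -18\right)\right)^{2} = \left(295 + 120 \left(-13 + 18\right)\right)^{2} = \left(295 + 120 \cdot 5\right)^{2} = \left(295 + 600\right)^{2} = 895^{2} = 801025$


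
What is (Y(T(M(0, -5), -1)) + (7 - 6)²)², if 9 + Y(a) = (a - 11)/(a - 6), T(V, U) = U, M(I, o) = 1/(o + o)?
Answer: 1936/49 ≈ 39.510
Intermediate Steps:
M(I, o) = 1/(2*o)
Y(a) = -9 + (-11 + a)/(-6 + a) (Y(a) = -9 + (a - 11)/(a - 6) = -9 + (-11 + a)/(-6 + a))
(Y(T(M(0, -5), -1)) + (7 - 6)²)² = ((43 - 8*(-1))/(-6 - 1) + (7 - 6)²)² = ((43 + 8)/(-7) + 1²)² = (-⅐*51 + 1)² = (-51/7 + 1)² = (-44/7)² = 1936/49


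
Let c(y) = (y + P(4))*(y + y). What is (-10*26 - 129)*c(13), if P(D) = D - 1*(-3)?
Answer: -202280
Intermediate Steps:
P(D) = 3 + D (P(D) = D + 3 = 3 + D)
c(y) = 2*y*(7 + y) (c(y) = (y + (3 + 4))*(y + y) = (y + 7)*(2*y) = (7 + y)*(2*y) = 2*y*(7 + y))
(-10*26 - 129)*c(13) = (-10*26 - 129)*(2*13*(7 + 13)) = (-260 - 129)*(2*13*20) = -389*520 = -202280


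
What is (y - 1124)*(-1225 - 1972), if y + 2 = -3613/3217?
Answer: 11592178135/3217 ≈ 3.6034e+6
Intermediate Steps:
y = -10047/3217 (y = -2 - 3613/3217 = -10047/3217 ≈ -3.1231)
(y - 1124)*(-1225 - 1972) = (-10047/3217 - 1124)*(-1225 - 1972) = -3625955/3217*(-3197) = 11592178135/3217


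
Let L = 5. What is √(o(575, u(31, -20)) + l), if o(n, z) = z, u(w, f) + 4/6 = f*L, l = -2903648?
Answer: I*√26133738/3 ≈ 1704.0*I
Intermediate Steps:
u(w, f) = -⅔ + 5*f (u(w, f) = -⅔ + f*5 = -⅔ + 5*f)
√(o(575, u(31, -20)) + l) = √((-⅔ + 5*(-20)) - 2903648) = √((-⅔ - 100) - 2903648) = √(-302/3 - 2903648) = √(-8711246/3) = I*√26133738/3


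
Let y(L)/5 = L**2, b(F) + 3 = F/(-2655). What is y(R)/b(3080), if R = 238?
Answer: -150389820/2209 ≈ -68081.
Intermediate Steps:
b(F) = -3 - F/2655 (b(F) = -3 + F/(-2655) = -3 + F*(-1/2655) = -3 - F/2655)
y(L) = 5*L**2
y(R)/b(3080) = (5*238**2)/(-3 - 1/2655*3080) = (5*56644)/(-3 - 616/531) = 283220/(-2209/531) = 283220*(-531/2209) = -150389820/2209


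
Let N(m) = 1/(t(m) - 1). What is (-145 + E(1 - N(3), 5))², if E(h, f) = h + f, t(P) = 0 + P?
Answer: 77841/4 ≈ 19460.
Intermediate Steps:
t(P) = P
N(m) = 1/(-1 + m) (N(m) = 1/(m - 1) = 1/(-1 + m))
E(h, f) = f + h
(-145 + E(1 - N(3), 5))² = (-145 + (5 + (1 - 1/(-1 + 3))))² = (-145 + (5 + (1 - 1/2)))² = (-145 + (5 + (1 - 1*½)))² = (-145 + (5 + (1 - ½)))² = (-145 + (5 + ½))² = (-145 + 11/2)² = (-279/2)² = 77841/4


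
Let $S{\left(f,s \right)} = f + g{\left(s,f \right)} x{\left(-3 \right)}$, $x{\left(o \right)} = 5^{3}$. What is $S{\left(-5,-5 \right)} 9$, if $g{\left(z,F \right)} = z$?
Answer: $-5670$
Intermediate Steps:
$x{\left(o \right)} = 125$
$S{\left(f,s \right)} = f + 125 s$ ($S{\left(f,s \right)} = f + s 125 = f + 125 s$)
$S{\left(-5,-5 \right)} 9 = \left(-5 + 125 \left(-5\right)\right) 9 = \left(-5 - 625\right) 9 = \left(-630\right) 9 = -5670$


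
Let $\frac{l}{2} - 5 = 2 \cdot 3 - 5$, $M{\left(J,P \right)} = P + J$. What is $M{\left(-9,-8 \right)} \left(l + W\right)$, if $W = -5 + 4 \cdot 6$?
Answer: $-527$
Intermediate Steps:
$M{\left(J,P \right)} = J + P$
$l = 12$ ($l = 10 + 2 \left(2 \cdot 3 - 5\right) = 10 + 2 \left(6 - 5\right) = 10 + 2 \cdot 1 = 10 + 2 = 12$)
$W = 19$ ($W = -5 + 24 = 19$)
$M{\left(-9,-8 \right)} \left(l + W\right) = \left(-9 - 8\right) \left(12 + 19\right) = \left(-17\right) 31 = -527$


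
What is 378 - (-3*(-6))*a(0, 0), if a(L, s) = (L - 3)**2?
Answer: 216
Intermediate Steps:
a(L, s) = (-3 + L)**2
378 - (-3*(-6))*a(0, 0) = 378 - (-3*(-6))*(-3 + 0)**2 = 378 - 18*(-3)**2 = 378 - 18*9 = 378 - 1*162 = 378 - 162 = 216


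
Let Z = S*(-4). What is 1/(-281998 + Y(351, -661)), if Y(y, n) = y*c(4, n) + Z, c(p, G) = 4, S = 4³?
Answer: -1/280850 ≈ -3.5606e-6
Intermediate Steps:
S = 64
Z = -256 (Z = 64*(-4) = -256)
Y(y, n) = -256 + 4*y (Y(y, n) = y*4 - 256 = 4*y - 256 = -256 + 4*y)
1/(-281998 + Y(351, -661)) = 1/(-281998 + (-256 + 4*351)) = 1/(-281998 + (-256 + 1404)) = 1/(-281998 + 1148) = 1/(-280850) = -1/280850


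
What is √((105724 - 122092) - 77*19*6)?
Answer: 3*I*√2794 ≈ 158.57*I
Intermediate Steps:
√((105724 - 122092) - 77*19*6) = √(-16368 - 1463*6) = √(-16368 - 8778) = √(-25146) = 3*I*√2794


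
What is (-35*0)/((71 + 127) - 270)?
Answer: 0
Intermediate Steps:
(-35*0)/((71 + 127) - 270) = 0/(198 - 270) = 0/(-72) = 0*(-1/72) = 0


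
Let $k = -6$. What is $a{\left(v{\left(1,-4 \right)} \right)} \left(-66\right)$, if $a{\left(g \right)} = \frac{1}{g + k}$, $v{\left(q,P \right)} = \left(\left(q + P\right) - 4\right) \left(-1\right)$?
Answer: $-66$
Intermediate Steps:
$v{\left(q,P \right)} = 4 - P - q$ ($v{\left(q,P \right)} = \left(\left(P + q\right) - 4\right) \left(-1\right) = \left(-4 + P + q\right) \left(-1\right) = 4 - P - q$)
$a{\left(g \right)} = \frac{1}{-6 + g}$ ($a{\left(g \right)} = \frac{1}{g - 6} = \frac{1}{-6 + g}$)
$a{\left(v{\left(1,-4 \right)} \right)} \left(-66\right) = \frac{1}{-6 - -7} \left(-66\right) = \frac{1}{-6 + \left(4 + 4 - 1\right)} \left(-66\right) = \frac{1}{-6 + 7} \left(-66\right) = 1^{-1} \left(-66\right) = 1 \left(-66\right) = -66$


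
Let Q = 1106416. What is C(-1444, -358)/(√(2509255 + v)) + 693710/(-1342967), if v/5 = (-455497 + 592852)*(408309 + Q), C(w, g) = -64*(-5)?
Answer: -693710/1342967 + 32*√6155489770/8002136701 ≈ -0.51624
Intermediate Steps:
C(w, g) = 320
v = 1040275261875 (v = 5*((-455497 + 592852)*(408309 + 1106416)) = 5*(137355*1514725) = 5*208055052375 = 1040275261875)
C(-1444, -358)/(√(2509255 + v)) + 693710/(-1342967) = 320/(√(2509255 + 1040275261875)) + 693710/(-1342967) = 320/(√1040277771130) + 693710*(-1/1342967) = 320/((13*√6155489770)) - 693710/1342967 = 320*(√6155489770/80021367010) - 693710/1342967 = 32*√6155489770/8002136701 - 693710/1342967 = -693710/1342967 + 32*√6155489770/8002136701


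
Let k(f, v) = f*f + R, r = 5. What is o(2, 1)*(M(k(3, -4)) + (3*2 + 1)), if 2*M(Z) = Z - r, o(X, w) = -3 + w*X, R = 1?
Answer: -19/2 ≈ -9.5000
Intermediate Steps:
o(X, w) = -3 + X*w
k(f, v) = 1 + f² (k(f, v) = f*f + 1 = f² + 1 = 1 + f²)
M(Z) = -5/2 + Z/2 (M(Z) = (Z - 1*5)/2 = (Z - 5)/2 = (-5 + Z)/2 = -5/2 + Z/2)
o(2, 1)*(M(k(3, -4)) + (3*2 + 1)) = (-3 + 2*1)*((-5/2 + (1 + 3²)/2) + (3*2 + 1)) = (-3 + 2)*((-5/2 + (1 + 9)/2) + (6 + 1)) = -((-5/2 + (½)*10) + 7) = -((-5/2 + 5) + 7) = -(5/2 + 7) = -1*19/2 = -19/2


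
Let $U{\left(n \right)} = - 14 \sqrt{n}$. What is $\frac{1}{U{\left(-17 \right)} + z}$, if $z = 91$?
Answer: $\frac{13}{1659} + \frac{2 i \sqrt{17}}{1659} \approx 0.007836 + 0.0049706 i$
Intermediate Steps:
$\frac{1}{U{\left(-17 \right)} + z} = \frac{1}{- 14 \sqrt{-17} + 91} = \frac{1}{- 14 i \sqrt{17} + 91} = \frac{1}{91 - 14 i \sqrt{17}}$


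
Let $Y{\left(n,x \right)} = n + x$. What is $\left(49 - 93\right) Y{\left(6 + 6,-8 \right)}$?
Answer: $-176$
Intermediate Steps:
$\left(49 - 93\right) Y{\left(6 + 6,-8 \right)} = \left(49 - 93\right) \left(\left(6 + 6\right) - 8\right) = - 44 \left(12 - 8\right) = \left(-44\right) 4 = -176$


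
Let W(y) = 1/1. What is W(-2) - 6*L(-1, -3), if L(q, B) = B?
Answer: 19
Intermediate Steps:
W(y) = 1
W(-2) - 6*L(-1, -3) = 1 - 6*(-3) = 1 + 18 = 19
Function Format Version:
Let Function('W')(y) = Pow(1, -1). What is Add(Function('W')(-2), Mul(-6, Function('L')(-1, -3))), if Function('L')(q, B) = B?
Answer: 19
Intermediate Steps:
Function('W')(y) = 1
Add(Function('W')(-2), Mul(-6, Function('L')(-1, -3))) = Add(1, Mul(-6, -3)) = Add(1, 18) = 19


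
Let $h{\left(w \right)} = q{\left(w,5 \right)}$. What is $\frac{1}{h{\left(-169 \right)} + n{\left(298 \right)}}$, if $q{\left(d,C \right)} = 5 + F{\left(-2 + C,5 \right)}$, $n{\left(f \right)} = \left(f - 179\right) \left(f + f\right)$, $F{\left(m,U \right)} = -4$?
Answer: $\frac{1}{70925} \approx 1.4099 \cdot 10^{-5}$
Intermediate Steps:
$n{\left(f \right)} = 2 f \left(-179 + f\right)$ ($n{\left(f \right)} = \left(-179 + f\right) 2 f = 2 f \left(-179 + f\right)$)
$q{\left(d,C \right)} = 1$ ($q{\left(d,C \right)} = 5 - 4 = 1$)
$h{\left(w \right)} = 1$
$\frac{1}{h{\left(-169 \right)} + n{\left(298 \right)}} = \frac{1}{1 + 2 \cdot 298 \left(-179 + 298\right)} = \frac{1}{1 + 2 \cdot 298 \cdot 119} = \frac{1}{1 + 70924} = \frac{1}{70925}$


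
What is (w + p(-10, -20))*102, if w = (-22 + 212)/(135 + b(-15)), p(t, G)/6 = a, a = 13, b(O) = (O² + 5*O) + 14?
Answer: 2398224/299 ≈ 8020.8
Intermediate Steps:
b(O) = 14 + O² + 5*O
p(t, G) = 78 (p(t, G) = 6*13 = 78)
w = 190/299 (w = (-22 + 212)/(135 + (14 + (-15)² + 5*(-15))) = 190/(135 + (14 + 225 - 75)) = 190/(135 + 164) = 190/299 ≈ 0.63545)
(w + p(-10, -20))*102 = (190/299 + 78)*102 = (23512/299)*102 = 2398224/299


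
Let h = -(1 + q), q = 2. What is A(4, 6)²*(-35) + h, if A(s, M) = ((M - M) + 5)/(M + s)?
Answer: -47/4 ≈ -11.750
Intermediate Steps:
h = -3 (h = -(1 + 2) = -1*3 = -3)
A(s, M) = 5/(M + s) (A(s, M) = (0 + 5)/(M + s) = 5/(M + s))
A(4, 6)²*(-35) + h = (5/(6 + 4))²*(-35) - 3 = (5/10)²*(-35) - 3 = (5*(⅒))²*(-35) - 3 = (½)²*(-35) - 3 = (¼)*(-35) - 3 = -35/4 - 3 = -47/4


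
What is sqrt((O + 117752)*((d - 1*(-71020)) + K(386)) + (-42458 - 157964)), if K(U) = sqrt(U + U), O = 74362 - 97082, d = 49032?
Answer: sqrt(11408581242 + 190064*sqrt(193)) ≈ 1.0682e+5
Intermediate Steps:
O = -22720
K(U) = sqrt(2)*sqrt(U) (K(U) = sqrt(2*U) = sqrt(2)*sqrt(U))
sqrt((O + 117752)*((d - 1*(-71020)) + K(386)) + (-42458 - 157964)) = sqrt((-22720 + 117752)*((49032 - 1*(-71020)) + sqrt(2)*sqrt(386)) + (-42458 - 157964)) = sqrt(95032*((49032 + 71020) + 2*sqrt(193)) - 200422) = sqrt(95032*(120052 + 2*sqrt(193)) - 200422) = sqrt((11408781664 + 190064*sqrt(193)) - 200422) = sqrt(11408581242 + 190064*sqrt(193))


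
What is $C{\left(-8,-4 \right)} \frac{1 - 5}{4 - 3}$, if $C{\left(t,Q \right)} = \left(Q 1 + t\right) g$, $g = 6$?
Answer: $288$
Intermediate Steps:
$C{\left(t,Q \right)} = 6 Q + 6 t$ ($C{\left(t,Q \right)} = \left(Q 1 + t\right) 6 = \left(Q + t\right) 6 = 6 Q + 6 t$)
$C{\left(-8,-4 \right)} \frac{1 - 5}{4 - 3} = \left(6 \left(-4\right) + 6 \left(-8\right)\right) \frac{1 - 5}{4 - 3} = \left(-24 - 48\right) \left(- \frac{4}{1}\right) = - 72 \left(\left(-4\right) 1\right) = \left(-72\right) \left(-4\right) = 288$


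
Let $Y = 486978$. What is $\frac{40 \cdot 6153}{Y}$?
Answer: $\frac{41020}{81163} \approx 0.5054$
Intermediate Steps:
$\frac{40 \cdot 6153}{Y} = \frac{40 \cdot 6153}{486978} = 246120 \cdot \frac{1}{486978} = \frac{41020}{81163}$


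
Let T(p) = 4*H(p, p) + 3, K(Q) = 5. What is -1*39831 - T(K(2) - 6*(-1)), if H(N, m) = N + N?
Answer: -39922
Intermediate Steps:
H(N, m) = 2*N
T(p) = 3 + 8*p (T(p) = 4*(2*p) + 3 = 8*p + 3 = 3 + 8*p)
-1*39831 - T(K(2) - 6*(-1)) = -1*39831 - (3 + 8*(5 - 6*(-1))) = -39831 - (3 + 8*(5 + 6)) = -39831 - (3 + 8*11) = -39831 - (3 + 88) = -39831 - 1*91 = -39831 - 91 = -39922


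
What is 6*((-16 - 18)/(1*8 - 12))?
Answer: 51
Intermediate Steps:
6*((-16 - 18)/(1*8 - 12)) = 6*(-34/(8 - 12)) = 6*(-34/(-4)) = 6*(-34*(-¼)) = 6*(17/2) = 51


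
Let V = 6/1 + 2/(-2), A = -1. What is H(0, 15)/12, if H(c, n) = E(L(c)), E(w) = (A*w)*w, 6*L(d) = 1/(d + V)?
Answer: -1/10800 ≈ -9.2593e-5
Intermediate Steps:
V = 5 (V = 6*1 + 2*(-½) = 6 - 1 = 5)
L(d) = 1/(6*(5 + d)) (L(d) = 1/(6*(d + 5)) = 1/(6*(5 + d)))
E(w) = -w² (E(w) = (-w)*w = -w²)
H(c, n) = -1/(36*(5 + c)²) (H(c, n) = -(1/(6*(5 + c)))² = -1/(36*(5 + c)²))
H(0, 15)/12 = (-1/(36*(5 + 0)²))/12 = (-1/36/5²)/12 = (-1/36*1/25)/12 = (1/12)*(-1/900) = -1/10800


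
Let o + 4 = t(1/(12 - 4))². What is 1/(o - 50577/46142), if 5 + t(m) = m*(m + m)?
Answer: 23624704/462863711 ≈ 0.051040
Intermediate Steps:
t(m) = -5 + 2*m² (t(m) = -5 + m*(m + m) = -5 + m*(2*m) = -5 + 2*m²)
o = 21185/1024 (o = -4 + (-5 + 2*(1/(12 - 4))²)² = -4 + (-5 + 2*(1/8)²)² = -4 + (-5 + 2*(⅛)²)² = -4 + (-5 + 2*(1/64))² = -4 + (-5 + 1/32)² = -4 + (-159/32)² = -4 + 25281/1024 = 21185/1024 ≈ 20.688)
1/(o - 50577/46142) = 1/(21185/1024 - 50577/46142) = 1/(462863711/23624704) = 23624704/462863711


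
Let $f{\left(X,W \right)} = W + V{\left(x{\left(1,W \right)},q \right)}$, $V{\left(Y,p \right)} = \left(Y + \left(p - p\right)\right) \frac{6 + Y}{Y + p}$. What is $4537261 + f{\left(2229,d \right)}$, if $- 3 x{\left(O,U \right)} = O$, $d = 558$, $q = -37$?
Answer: $\frac{1524707201}{336} \approx 4.5378 \cdot 10^{6}$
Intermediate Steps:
$x{\left(O,U \right)} = - \frac{O}{3}$
$V{\left(Y,p \right)} = \frac{Y \left(6 + Y\right)}{Y + p}$ ($V{\left(Y,p \right)} = \left(Y + 0\right) \frac{6 + Y}{Y + p} = Y \frac{6 + Y}{Y + p} = \frac{Y \left(6 + Y\right)}{Y + p}$)
$f{\left(X,W \right)} = \frac{17}{336} + W$ ($f{\left(X,W \right)} = W + \frac{\left(- \frac{1}{3}\right) 1 \left(6 - \frac{1}{3}\right)}{\left(- \frac{1}{3}\right) 1 - 37} = W - \frac{6 - \frac{1}{3}}{3 \left(- \frac{1}{3} - 37\right)} = W - \frac{1}{3} \frac{1}{- \frac{112}{3}} \cdot \frac{17}{3} = W - \left(- \frac{1}{112}\right) \frac{17}{3} = W + \frac{17}{336} = \frac{17}{336} + W$)
$4537261 + f{\left(2229,d \right)} = 4537261 + \left(\frac{17}{336} + 558\right) = 4537261 + \frac{187505}{336} = \frac{1524707201}{336}$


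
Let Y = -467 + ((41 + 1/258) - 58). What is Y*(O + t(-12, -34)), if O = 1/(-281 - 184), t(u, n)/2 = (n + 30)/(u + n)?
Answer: -229388027/2759310 ≈ -83.132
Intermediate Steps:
t(u, n) = 2*(30 + n)/(n + u) (t(u, n) = 2*((n + 30)/(u + n)) = 2*((30 + n)/(n + u)) = 2*(30 + n)/(n + u))
O = -1/465 (O = 1/(-465) = -1/465 ≈ -0.0021505)
Y = -124871/258 (Y = -467 + ((41 + 1/258) - 58) = -467 + (10579/258 - 58) = -467 - 4385/258 = -124871/258 ≈ -484.00)
Y*(O + t(-12, -34)) = -124871*(-1/465 + 2*(30 - 34)/(-34 - 12))/258 = -124871*(-1/465 + 2*(-4)/(-46))/258 = -124871*(-1/465 + 2*(-1/46)*(-4))/258 = -124871*(-1/465 + 4/23)/258 = -124871/258*1837/10695 = -229388027/2759310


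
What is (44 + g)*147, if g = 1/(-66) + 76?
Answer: 388031/22 ≈ 17638.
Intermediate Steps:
g = 5015/66 (g = -1/66 + 76 = 5015/66 ≈ 75.985)
(44 + g)*147 = (44 + 5015/66)*147 = (7919/66)*147 = 388031/22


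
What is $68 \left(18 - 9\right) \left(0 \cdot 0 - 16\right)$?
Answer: $-9792$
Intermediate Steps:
$68 \left(18 - 9\right) \left(0 \cdot 0 - 16\right) = 68 \cdot 9 \left(0 - 16\right) = 68 \cdot 9 \left(-16\right) = 68 \left(-144\right) = -9792$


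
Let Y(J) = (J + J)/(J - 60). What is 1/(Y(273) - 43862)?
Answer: -71/3114020 ≈ -2.2800e-5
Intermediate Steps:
Y(J) = 2*J/(-60 + J) (Y(J) = (2*J)/(-60 + J) = 2*J/(-60 + J))
1/(Y(273) - 43862) = 1/(2*273/(-60 + 273) - 43862) = 1/(2*273/213 - 43862) = 1/(2*273*(1/213) - 43862) = 1/(182/71 - 43862) = 1/(-3114020/71) = -71/3114020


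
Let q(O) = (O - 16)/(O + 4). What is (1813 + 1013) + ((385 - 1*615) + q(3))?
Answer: 18159/7 ≈ 2594.1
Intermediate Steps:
q(O) = (-16 + O)/(4 + O)
(1813 + 1013) + ((385 - 1*615) + q(3)) = (1813 + 1013) + ((385 - 1*615) + (-16 + 3)/(4 + 3)) = 2826 + ((385 - 615) - 13/7) = 2826 + (-230 + (⅐)*(-13)) = 2826 + (-230 - 13/7) = 2826 - 1623/7 = 18159/7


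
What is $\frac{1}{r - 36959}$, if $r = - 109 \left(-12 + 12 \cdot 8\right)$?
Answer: $- \frac{1}{46115} \approx -2.1685 \cdot 10^{-5}$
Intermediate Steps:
$r = -9156$ ($r = - 109 \left(-12 + 96\right) = \left(-109\right) 84 = -9156$)
$\frac{1}{r - 36959} = \frac{1}{-9156 - 36959} = \frac{1}{-46115} = - \frac{1}{46115}$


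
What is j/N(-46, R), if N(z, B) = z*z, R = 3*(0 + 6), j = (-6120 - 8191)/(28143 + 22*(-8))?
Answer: -14311/59178172 ≈ -0.00024183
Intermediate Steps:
j = -14311/27967 (j = -14311/(28143 - 176) = -14311/27967 ≈ -0.51171)
R = 18 (R = 3*6 = 18)
N(z, B) = z²
j/N(-46, R) = -14311/(27967*((-46)²)) = -14311/27967/2116 = -14311/27967*1/2116 = -14311/59178172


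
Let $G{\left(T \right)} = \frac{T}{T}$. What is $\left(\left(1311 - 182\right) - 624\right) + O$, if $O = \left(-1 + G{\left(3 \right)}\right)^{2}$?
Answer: $505$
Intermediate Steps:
$G{\left(T \right)} = 1$
$O = 0$ ($O = \left(-1 + 1\right)^{2} = 0^{2} = 0$)
$\left(\left(1311 - 182\right) - 624\right) + O = \left(\left(1311 - 182\right) - 624\right) + 0 = \left(1129 - 624\right) + 0 = 505 + 0 = 505$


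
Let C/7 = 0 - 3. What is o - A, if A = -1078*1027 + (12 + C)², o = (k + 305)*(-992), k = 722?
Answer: 88241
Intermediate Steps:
C = -21 (C = 7*(0 - 3) = 7*(-3) = -21)
o = -1018784 (o = (722 + 305)*(-992) = 1027*(-992) = -1018784)
A = -1107025 (A = -1078*1027 + (12 - 21)² = -1107106 + (-9)² = -1107106 + 81 = -1107025)
o - A = -1018784 - 1*(-1107025) = -1018784 + 1107025 = 88241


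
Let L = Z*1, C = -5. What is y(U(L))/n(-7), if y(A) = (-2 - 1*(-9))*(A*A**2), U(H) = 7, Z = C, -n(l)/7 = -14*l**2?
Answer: 1/2 ≈ 0.50000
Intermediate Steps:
n(l) = 98*l**2 (n(l) = -(-98)*l**2 = 98*l**2)
Z = -5
L = -5 (L = -5*1 = -5)
y(A) = 7*A**3 (y(A) = (-2 + 9)*A**3 = 7*A**3)
y(U(L))/n(-7) = (7*7**3)/((98*(-7)**2)) = (7*343)/((98*49)) = 2401/4802 = 2401*(1/4802) = 1/2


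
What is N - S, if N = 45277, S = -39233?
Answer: 84510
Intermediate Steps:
N - S = 45277 - 1*(-39233) = 45277 + 39233 = 84510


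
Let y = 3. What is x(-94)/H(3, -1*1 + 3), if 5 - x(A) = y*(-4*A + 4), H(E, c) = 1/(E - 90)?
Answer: 98745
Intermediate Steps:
H(E, c) = 1/(-90 + E)
x(A) = -7 + 12*A (x(A) = 5 - 3*(-4*A + 4) = 5 - 3*(4 - 4*A) = 5 - (12 - 12*A) = 5 + (-12 + 12*A) = -7 + 12*A)
x(-94)/H(3, -1*1 + 3) = (-7 + 12*(-94))/(1/(-90 + 3)) = (-7 - 1128)/(1/(-87)) = -1135/(-1/87) = -1135*(-87) = 98745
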